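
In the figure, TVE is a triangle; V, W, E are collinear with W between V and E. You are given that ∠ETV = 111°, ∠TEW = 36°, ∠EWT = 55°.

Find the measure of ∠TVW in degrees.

1. ∠TEV = 36°  [W on ray EV]
2. ∠EVT = 33°  [△TVE]
3. ∠TVW = 33°  [W on ray VE]

∠TVW = 33°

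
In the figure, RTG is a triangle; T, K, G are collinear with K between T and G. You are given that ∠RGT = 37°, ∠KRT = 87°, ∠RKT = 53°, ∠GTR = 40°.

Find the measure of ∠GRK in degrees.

1. ∠KGR = 37°  [K on ray GT]
2. ∠GKR = 127°  [linear pair at K on TG]
3. ∠GRK = 16°  [△RKG]

∠GRK = 16°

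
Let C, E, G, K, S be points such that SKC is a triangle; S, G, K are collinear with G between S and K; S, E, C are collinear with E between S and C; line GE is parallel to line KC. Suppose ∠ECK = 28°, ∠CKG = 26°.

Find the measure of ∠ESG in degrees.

∠ESG = 126°

1. ∠KCS = 28°  [E on ray CS]
2. ∠CKS = 26°  [G on ray KS]
3. ∠CSK = 126°  [△SKC]
4. ∠ESG = 126°  [G on SK, E on SC]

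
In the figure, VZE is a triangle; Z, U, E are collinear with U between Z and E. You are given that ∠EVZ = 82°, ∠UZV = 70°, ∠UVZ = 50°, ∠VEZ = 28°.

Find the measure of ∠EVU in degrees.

∠EVU = 32°

1. ∠VUZ = 60°  [△VZU]
2. ∠UEV = 28°  [U on ray EZ]
3. ∠EUV = 120°  [linear pair at U on ZE]
4. ∠EVU = 32°  [△VUE]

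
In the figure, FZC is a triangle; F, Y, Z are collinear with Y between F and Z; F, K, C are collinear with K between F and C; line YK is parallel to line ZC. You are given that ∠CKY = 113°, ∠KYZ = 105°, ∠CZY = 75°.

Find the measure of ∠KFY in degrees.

1. ∠FKY = 67°  [linear pair at K on FC]
2. ∠FYK = 75°  [linear pair at Y on FZ]
3. ∠KFY = 38°  [△FYK]

∠KFY = 38°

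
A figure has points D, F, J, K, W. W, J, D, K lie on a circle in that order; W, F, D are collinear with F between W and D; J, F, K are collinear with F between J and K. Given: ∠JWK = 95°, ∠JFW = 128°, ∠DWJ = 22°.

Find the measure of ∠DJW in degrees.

1. ∠JDK = 85°  [cyclic WJDK, opposite ∠W+∠D]
2. ∠DFJ = 52°  [linear pair at F on WD]
3. ∠DKJ = 22°  [same arc JD]
4. ∠DJK = 73°  [△JDK]
5. ∠JDW = 55°  [△JFD]
6. ∠DJW = 103°  [△WJD]

∠DJW = 103°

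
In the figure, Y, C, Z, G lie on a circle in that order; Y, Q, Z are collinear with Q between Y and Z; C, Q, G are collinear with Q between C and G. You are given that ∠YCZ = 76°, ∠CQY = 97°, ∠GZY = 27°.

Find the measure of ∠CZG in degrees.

∠CZG = 75°

1. ∠YGZ = 104°  [cyclic YCZG, opposite ∠C+∠G]
2. ∠GQZ = 97°  [vertical angles at Q]
3. ∠GYZ = 49°  [△YZG]
4. ∠CGZ = 56°  [△ZQG]
5. ∠GCZ = 49°  [same arc ZG]
6. ∠CZG = 75°  [△CZG]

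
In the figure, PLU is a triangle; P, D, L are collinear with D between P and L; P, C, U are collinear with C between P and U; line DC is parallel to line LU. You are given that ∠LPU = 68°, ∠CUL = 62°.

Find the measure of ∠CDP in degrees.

1. ∠LUP = 62°  [C on ray UP]
2. ∠PLU = 50°  [△PLU]
3. ∠CDP = 50°  [DC∥LU, corresponding at D]

∠CDP = 50°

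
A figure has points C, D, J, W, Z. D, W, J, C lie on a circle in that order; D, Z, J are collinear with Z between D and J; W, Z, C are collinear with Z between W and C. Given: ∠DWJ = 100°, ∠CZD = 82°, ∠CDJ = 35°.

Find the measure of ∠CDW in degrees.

∠CDW = 52°

1. ∠DCJ = 80°  [cyclic DWJC, opposite ∠W+∠C]
2. ∠CZJ = 98°  [linear pair at Z on DJ]
3. ∠CWJ = 35°  [same arc JC]
4. ∠CJD = 65°  [△DJC]
5. ∠JCW = 17°  [△JZC]
6. ∠CJW = 128°  [△WJC]
7. ∠CDW = 52°  [cyclic DWJC, opposite ∠D+∠J]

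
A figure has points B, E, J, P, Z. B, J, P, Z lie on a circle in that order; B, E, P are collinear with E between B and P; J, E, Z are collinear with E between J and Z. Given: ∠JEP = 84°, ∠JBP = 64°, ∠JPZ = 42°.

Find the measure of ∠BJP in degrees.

∠BJP = 94°

1. ∠JZP = 64°  [same arc JP]
2. ∠PJZ = 74°  [△JPZ]
3. ∠BPJ = 22°  [△JEP]
4. ∠BJP = 94°  [△BJP]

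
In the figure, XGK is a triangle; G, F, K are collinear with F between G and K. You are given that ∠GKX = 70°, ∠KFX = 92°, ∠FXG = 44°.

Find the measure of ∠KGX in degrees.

1. ∠GFX = 88°  [linear pair at F on GK]
2. ∠FGX = 48°  [△XGF]
3. ∠KGX = 48°  [F on ray GK]

∠KGX = 48°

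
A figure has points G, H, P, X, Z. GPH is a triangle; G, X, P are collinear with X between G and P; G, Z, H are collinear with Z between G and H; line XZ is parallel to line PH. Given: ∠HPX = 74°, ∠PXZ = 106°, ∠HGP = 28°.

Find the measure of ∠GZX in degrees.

1. ∠GXZ = 74°  [linear pair at X on GP]
2. ∠XGZ = 28°  [X on GP, Z on GH]
3. ∠GZX = 78°  [△GXZ]

∠GZX = 78°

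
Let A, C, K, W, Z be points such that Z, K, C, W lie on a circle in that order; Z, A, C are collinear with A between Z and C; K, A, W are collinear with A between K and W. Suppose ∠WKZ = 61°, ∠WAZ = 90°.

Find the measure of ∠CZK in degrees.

1. ∠WCZ = 61°  [same arc ZW]
2. ∠CAW = 90°  [linear pair at A on ZC]
3. ∠CWK = 29°  [△CAW]
4. ∠CZK = 29°  [same arc KC]

∠CZK = 29°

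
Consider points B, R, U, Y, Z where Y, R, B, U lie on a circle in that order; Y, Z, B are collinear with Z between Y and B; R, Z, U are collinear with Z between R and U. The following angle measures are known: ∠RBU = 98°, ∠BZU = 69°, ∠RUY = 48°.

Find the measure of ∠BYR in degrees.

∠BYR = 61°

1. ∠RYU = 82°  [cyclic YRBU, opposite ∠Y+∠B]
2. ∠RZY = 69°  [vertical angles at Z]
3. ∠URY = 50°  [△YRU]
4. ∠BYR = 61°  [△YZR]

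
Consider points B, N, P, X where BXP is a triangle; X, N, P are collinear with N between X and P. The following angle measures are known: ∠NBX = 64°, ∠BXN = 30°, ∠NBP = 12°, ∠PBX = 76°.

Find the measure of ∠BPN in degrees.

1. ∠BXP = 30°  [N on ray XP]
2. ∠BPX = 74°  [△BXP]
3. ∠BPN = 74°  [N on ray PX]

∠BPN = 74°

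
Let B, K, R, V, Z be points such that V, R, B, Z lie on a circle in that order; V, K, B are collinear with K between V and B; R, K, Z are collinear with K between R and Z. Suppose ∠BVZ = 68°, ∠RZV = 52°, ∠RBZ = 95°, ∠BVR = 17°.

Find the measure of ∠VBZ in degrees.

1. ∠BRZ = 68°  [same arc BZ]
2. ∠VKZ = 60°  [△VKZ]
3. ∠BZR = 17°  [△RBZ]
4. ∠BKZ = 120°  [linear pair at K on VB]
5. ∠VBZ = 43°  [△BKZ]

∠VBZ = 43°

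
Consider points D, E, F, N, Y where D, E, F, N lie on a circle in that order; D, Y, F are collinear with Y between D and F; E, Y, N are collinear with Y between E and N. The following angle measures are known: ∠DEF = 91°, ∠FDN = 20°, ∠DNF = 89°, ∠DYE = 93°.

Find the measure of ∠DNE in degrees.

1. ∠FEN = 20°  [same arc FN]
2. ∠EYF = 87°  [linear pair at Y on DF]
3. ∠DFE = 73°  [△EYF]
4. ∠DNE = 73°  [same arc DE]

∠DNE = 73°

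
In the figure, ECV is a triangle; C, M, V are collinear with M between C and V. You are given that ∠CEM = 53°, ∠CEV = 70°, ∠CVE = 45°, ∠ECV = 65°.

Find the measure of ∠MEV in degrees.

∠MEV = 17°

1. ∠EVM = 45°  [M on ray VC]
2. ∠ECM = 65°  [M on ray CV]
3. ∠CME = 62°  [△ECM]
4. ∠EMV = 118°  [linear pair at M on CV]
5. ∠MEV = 17°  [△EMV]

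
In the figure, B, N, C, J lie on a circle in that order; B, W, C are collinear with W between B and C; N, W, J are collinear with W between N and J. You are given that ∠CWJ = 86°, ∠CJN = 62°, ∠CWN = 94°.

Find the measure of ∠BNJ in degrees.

∠BNJ = 32°

1. ∠BWN = 86°  [vertical angles at W]
2. ∠CBN = 62°  [same arc NC]
3. ∠BNJ = 32°  [△BWN]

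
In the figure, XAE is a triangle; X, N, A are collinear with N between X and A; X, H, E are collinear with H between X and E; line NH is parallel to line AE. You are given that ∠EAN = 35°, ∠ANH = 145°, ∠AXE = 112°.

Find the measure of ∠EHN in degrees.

1. ∠HNX = 35°  [linear pair at N on XA]
2. ∠HXN = 112°  [N on XA, H on XE]
3. ∠NHX = 33°  [△XNH]
4. ∠EHN = 147°  [linear pair at H on XE]

∠EHN = 147°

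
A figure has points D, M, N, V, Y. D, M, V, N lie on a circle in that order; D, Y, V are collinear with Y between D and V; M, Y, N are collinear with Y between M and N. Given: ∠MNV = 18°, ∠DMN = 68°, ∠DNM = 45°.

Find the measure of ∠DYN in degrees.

1. ∠DVN = 68°  [same arc DN]
2. ∠NYV = 94°  [△VYN]
3. ∠DYN = 86°  [linear pair at Y on DV]

∠DYN = 86°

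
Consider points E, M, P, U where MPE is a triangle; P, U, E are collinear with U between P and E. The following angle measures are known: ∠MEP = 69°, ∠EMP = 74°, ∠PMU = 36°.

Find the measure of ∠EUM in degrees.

1. ∠EPM = 37°  [△MPE]
2. ∠MPU = 37°  [U on ray PE]
3. ∠MUP = 107°  [△MPU]
4. ∠EUM = 73°  [linear pair at U on PE]

∠EUM = 73°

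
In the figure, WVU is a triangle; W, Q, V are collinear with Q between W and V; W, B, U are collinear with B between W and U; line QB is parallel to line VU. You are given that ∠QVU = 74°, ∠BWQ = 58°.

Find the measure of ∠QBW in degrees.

∠QBW = 48°

1. ∠UVW = 74°  [Q on ray VW]
2. ∠UWV = 58°  [Q on WV, B on WU]
3. ∠VUW = 48°  [△WVU]
4. ∠QBW = 48°  [QB∥VU, corresponding at B]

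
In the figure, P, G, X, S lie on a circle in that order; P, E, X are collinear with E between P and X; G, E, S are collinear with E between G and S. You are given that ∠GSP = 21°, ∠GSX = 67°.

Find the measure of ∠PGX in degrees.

1. ∠GXP = 21°  [same arc PG]
2. ∠GPX = 67°  [same arc GX]
3. ∠PGX = 92°  [△PGX]

∠PGX = 92°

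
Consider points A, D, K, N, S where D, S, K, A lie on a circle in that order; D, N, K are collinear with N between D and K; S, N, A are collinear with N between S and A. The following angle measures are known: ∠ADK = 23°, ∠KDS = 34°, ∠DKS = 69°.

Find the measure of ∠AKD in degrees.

∠AKD = 54°

1. ∠DSK = 77°  [△DSK]
2. ∠DAK = 103°  [cyclic DSKA, opposite ∠S+∠A]
3. ∠AKD = 54°  [△DKA]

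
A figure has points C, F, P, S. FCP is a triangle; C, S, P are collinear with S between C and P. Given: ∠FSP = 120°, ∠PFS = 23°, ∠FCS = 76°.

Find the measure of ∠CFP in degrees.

∠CFP = 67°

1. ∠FPS = 37°  [△FSP]
2. ∠FCP = 76°  [S on ray CP]
3. ∠CPF = 37°  [S on ray PC]
4. ∠CFP = 67°  [△FCP]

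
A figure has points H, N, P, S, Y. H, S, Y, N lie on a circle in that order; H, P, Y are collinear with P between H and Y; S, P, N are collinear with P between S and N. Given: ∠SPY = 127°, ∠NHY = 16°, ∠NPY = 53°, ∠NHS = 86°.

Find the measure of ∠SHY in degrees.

1. ∠HPN = 127°  [vertical angles at P]
2. ∠HPS = 53°  [linear pair at P on HY]
3. ∠HNS = 37°  [△HPN]
4. ∠HSN = 57°  [△HSN]
5. ∠SHY = 70°  [△HPS]

∠SHY = 70°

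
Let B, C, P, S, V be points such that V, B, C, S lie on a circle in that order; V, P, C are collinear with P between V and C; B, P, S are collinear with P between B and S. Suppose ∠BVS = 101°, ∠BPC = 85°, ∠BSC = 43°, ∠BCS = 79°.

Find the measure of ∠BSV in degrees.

∠BSV = 37°

1. ∠BPV = 95°  [linear pair at P on VC]
2. ∠BVC = 43°  [same arc BC]
3. ∠SBV = 42°  [△VPB]
4. ∠BSV = 37°  [△VBS]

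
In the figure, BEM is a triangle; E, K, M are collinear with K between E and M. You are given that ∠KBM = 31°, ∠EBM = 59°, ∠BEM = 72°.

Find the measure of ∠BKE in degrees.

1. ∠BME = 49°  [△BEM]
2. ∠BMK = 49°  [K on ray ME]
3. ∠BKM = 100°  [△BKM]
4. ∠BKE = 80°  [linear pair at K on EM]

∠BKE = 80°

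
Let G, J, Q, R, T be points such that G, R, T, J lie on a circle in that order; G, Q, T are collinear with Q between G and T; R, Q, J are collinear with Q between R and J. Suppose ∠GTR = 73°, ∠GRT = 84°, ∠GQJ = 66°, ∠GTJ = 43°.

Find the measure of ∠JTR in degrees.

∠JTR = 116°

1. ∠RQT = 66°  [vertical angles at Q]
2. ∠JQT = 114°  [linear pair at Q on GT]
3. ∠RJT = 23°  [△TQJ]
4. ∠JRT = 41°  [△RQT]
5. ∠JTR = 116°  [△RTJ]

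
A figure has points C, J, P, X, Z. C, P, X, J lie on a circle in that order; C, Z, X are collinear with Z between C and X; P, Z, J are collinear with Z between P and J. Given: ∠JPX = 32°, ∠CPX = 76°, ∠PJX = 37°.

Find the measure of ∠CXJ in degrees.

∠CXJ = 44°

1. ∠JCX = 32°  [same arc XJ]
2. ∠CJX = 104°  [cyclic CPXJ, opposite ∠P+∠J]
3. ∠CXJ = 44°  [△CXJ]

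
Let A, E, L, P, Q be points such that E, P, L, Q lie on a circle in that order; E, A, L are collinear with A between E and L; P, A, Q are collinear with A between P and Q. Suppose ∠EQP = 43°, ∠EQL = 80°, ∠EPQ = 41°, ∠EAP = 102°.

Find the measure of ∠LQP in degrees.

1. ∠ELQ = 41°  [same arc EQ]
2. ∠LAQ = 102°  [vertical angles at A]
3. ∠LQP = 37°  [△LAQ]

∠LQP = 37°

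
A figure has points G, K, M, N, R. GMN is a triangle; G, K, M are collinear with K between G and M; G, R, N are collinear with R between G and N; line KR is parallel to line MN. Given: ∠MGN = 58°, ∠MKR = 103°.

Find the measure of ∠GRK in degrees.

1. ∠KGR = 58°  [K on GM, R on GN]
2. ∠GKR = 77°  [linear pair at K on GM]
3. ∠GRK = 45°  [△GKR]

∠GRK = 45°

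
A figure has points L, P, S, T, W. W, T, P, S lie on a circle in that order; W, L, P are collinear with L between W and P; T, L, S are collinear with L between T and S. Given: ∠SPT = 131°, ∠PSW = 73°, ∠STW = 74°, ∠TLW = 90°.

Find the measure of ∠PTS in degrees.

1. ∠PTW = 107°  [cyclic WTPS, opposite ∠T+∠S]
2. ∠PWT = 16°  [△WLT]
3. ∠PLT = 90°  [linear pair at L on WP]
4. ∠TPW = 57°  [△WTP]
5. ∠PTS = 33°  [△TLP]

∠PTS = 33°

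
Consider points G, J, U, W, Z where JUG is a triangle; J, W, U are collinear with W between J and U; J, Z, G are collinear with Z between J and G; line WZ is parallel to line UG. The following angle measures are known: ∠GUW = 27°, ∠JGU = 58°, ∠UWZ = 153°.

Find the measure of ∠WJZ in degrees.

∠WJZ = 95°

1. ∠GUJ = 27°  [W on ray UJ]
2. ∠GJU = 95°  [△JUG]
3. ∠WJZ = 95°  [W on JU, Z on JG]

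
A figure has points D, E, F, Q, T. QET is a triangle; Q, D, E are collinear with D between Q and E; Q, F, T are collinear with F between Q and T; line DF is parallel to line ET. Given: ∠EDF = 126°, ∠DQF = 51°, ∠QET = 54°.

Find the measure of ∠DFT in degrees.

1. ∠FDQ = 54°  [linear pair at D on QE]
2. ∠DFQ = 75°  [△QDF]
3. ∠DFT = 105°  [linear pair at F on QT]

∠DFT = 105°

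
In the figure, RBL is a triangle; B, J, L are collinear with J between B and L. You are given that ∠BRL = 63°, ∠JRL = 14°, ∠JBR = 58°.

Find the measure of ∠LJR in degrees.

1. ∠LBR = 58°  [J on ray BL]
2. ∠BLR = 59°  [△RBL]
3. ∠JLR = 59°  [J on ray LB]
4. ∠LJR = 107°  [△RJL]

∠LJR = 107°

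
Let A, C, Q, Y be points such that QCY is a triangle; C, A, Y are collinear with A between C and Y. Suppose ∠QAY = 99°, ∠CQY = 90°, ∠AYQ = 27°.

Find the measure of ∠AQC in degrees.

1. ∠CAQ = 81°  [linear pair at A on CY]
2. ∠CYQ = 27°  [A on ray YC]
3. ∠QCY = 63°  [△QCY]
4. ∠ACQ = 63°  [A on ray CY]
5. ∠AQC = 36°  [△QCA]

∠AQC = 36°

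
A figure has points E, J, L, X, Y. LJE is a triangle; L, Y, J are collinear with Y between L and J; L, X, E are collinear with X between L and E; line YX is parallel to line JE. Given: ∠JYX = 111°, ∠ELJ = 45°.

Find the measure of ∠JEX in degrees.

1. ∠LYX = 69°  [linear pair at Y on LJ]
2. ∠XLY = 45°  [Y on LJ, X on LE]
3. ∠LXY = 66°  [△LYX]
4. ∠EXY = 114°  [linear pair at X on LE]
5. ∠JEX = 66°  [YX∥JE, co-interior at E–X]

∠JEX = 66°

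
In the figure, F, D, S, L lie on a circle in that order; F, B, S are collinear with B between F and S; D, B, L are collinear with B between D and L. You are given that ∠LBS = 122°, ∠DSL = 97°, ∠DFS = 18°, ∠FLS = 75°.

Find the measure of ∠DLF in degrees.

1. ∠DBF = 122°  [vertical angles at B]
2. ∠DFL = 83°  [cyclic FDSL, opposite ∠F+∠S]
3. ∠FDL = 40°  [△FBD]
4. ∠DLF = 57°  [△FDL]

∠DLF = 57°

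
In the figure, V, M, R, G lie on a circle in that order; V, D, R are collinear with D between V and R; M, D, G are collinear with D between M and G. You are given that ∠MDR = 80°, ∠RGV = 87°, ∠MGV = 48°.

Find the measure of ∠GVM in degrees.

1. ∠MDV = 100°  [linear pair at D on VR]
2. ∠RMV = 93°  [cyclic VMRG, opposite ∠M+∠G]
3. ∠MRV = 48°  [same arc VM]
4. ∠MVR = 39°  [△VMR]
5. ∠GMV = 41°  [△VDM]
6. ∠GVM = 91°  [△VMG]

∠GVM = 91°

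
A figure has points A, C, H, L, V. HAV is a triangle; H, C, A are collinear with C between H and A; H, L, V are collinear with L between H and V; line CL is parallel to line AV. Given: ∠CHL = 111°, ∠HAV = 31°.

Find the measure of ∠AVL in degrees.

1. ∠AHV = 111°  [C on HA, L on HV]
2. ∠AVH = 38°  [△HAV]
3. ∠AVL = 38°  [L on ray VH]

∠AVL = 38°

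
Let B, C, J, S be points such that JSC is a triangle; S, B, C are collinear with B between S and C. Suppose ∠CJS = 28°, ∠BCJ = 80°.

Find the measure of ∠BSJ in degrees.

∠BSJ = 72°

1. ∠JCS = 80°  [B on ray CS]
2. ∠CSJ = 72°  [△JSC]
3. ∠BSJ = 72°  [B on ray SC]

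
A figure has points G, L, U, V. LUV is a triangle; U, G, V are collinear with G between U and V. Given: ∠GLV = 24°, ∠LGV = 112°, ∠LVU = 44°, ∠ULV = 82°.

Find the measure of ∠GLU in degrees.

1. ∠LGU = 68°  [linear pair at G on UV]
2. ∠LUV = 54°  [△LUV]
3. ∠GUL = 54°  [G on ray UV]
4. ∠GLU = 58°  [△LUG]

∠GLU = 58°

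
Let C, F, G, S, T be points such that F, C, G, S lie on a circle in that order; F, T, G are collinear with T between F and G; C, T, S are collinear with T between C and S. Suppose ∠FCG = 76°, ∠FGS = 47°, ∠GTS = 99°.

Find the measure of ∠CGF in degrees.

∠CGF = 70°

1. ∠FCS = 47°  [same arc FS]
2. ∠CTF = 99°  [vertical angles at T]
3. ∠CFG = 34°  [△FTC]
4. ∠CGF = 70°  [△FCG]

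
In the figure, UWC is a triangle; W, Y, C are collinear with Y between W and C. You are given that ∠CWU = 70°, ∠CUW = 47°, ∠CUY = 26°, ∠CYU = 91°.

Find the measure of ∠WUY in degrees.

∠WUY = 21°

1. ∠UWY = 70°  [Y on ray WC]
2. ∠UYW = 89°  [linear pair at Y on WC]
3. ∠WUY = 21°  [△UWY]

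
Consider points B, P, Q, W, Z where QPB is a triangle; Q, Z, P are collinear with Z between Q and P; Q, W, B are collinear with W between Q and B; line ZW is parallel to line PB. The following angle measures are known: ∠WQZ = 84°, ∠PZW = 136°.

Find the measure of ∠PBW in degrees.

∠PBW = 52°

1. ∠QZW = 44°  [linear pair at Z on QP]
2. ∠QWZ = 52°  [△QZW]
3. ∠BWZ = 128°  [linear pair at W on QB]
4. ∠PBW = 52°  [ZW∥PB, co-interior at B–W]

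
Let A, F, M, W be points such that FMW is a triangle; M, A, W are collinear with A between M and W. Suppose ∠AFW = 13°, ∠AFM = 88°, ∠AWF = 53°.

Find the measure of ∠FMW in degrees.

∠FMW = 26°

1. ∠FAW = 114°  [△FAW]
2. ∠FAM = 66°  [linear pair at A on MW]
3. ∠AMF = 26°  [△FMA]
4. ∠FMW = 26°  [A on ray MW]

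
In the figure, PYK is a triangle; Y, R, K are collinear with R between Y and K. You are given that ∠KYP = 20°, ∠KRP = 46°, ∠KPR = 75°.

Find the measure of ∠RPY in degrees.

1. ∠PYR = 20°  [R on ray YK]
2. ∠PRY = 134°  [linear pair at R on YK]
3. ∠RPY = 26°  [△PYR]

∠RPY = 26°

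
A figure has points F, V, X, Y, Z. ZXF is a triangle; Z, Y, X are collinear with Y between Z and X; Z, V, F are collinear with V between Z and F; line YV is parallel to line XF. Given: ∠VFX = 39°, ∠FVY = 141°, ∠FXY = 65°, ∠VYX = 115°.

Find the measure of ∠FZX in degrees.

1. ∠XFZ = 39°  [V on ray FZ]
2. ∠FXZ = 65°  [Y on ray XZ]
3. ∠FZX = 76°  [△ZXF]

∠FZX = 76°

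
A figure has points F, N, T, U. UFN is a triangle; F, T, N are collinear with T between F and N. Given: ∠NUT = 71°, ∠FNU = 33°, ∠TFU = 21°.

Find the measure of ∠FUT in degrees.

1. ∠TNU = 33°  [T on ray NF]
2. ∠NTU = 76°  [△UTN]
3. ∠FTU = 104°  [linear pair at T on FN]
4. ∠FUT = 55°  [△UFT]

∠FUT = 55°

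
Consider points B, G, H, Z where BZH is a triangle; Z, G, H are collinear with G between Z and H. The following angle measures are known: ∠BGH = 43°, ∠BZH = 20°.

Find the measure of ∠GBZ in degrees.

∠GBZ = 23°

1. ∠BGZ = 137°  [linear pair at G on ZH]
2. ∠BZG = 20°  [G on ray ZH]
3. ∠GBZ = 23°  [△BZG]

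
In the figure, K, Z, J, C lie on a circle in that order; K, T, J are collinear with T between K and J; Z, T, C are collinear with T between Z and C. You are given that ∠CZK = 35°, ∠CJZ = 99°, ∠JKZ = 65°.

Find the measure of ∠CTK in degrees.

∠CTK = 100°

1. ∠CJK = 35°  [same arc KC]
2. ∠JCZ = 65°  [same arc ZJ]
3. ∠CTJ = 80°  [△JTC]
4. ∠CTK = 100°  [linear pair at T on KJ]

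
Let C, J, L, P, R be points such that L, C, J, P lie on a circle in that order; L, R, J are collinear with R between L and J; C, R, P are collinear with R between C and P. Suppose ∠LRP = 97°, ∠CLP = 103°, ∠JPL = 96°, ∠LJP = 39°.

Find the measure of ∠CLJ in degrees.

∠CLJ = 58°

1. ∠CRJ = 97°  [vertical angles at R]
2. ∠LCP = 39°  [same arc LP]
3. ∠CRL = 83°  [linear pair at R on LJ]
4. ∠CLJ = 58°  [△LRC]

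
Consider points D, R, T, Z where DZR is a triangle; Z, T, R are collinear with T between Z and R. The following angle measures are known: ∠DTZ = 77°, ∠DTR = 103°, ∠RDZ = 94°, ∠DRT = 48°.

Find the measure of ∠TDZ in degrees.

∠TDZ = 65°

1. ∠DRZ = 48°  [T on ray RZ]
2. ∠DZR = 38°  [△DZR]
3. ∠DZT = 38°  [T on ray ZR]
4. ∠TDZ = 65°  [△DZT]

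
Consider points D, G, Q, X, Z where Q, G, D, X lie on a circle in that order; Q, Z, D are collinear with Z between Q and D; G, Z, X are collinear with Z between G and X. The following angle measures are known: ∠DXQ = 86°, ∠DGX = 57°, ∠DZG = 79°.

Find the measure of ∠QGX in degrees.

∠QGX = 37°

1. ∠DGQ = 94°  [cyclic QGDX, opposite ∠G+∠X]
2. ∠GDQ = 44°  [△GZD]
3. ∠GZQ = 101°  [linear pair at Z on QD]
4. ∠DQG = 42°  [△QGD]
5. ∠QGX = 37°  [△QZG]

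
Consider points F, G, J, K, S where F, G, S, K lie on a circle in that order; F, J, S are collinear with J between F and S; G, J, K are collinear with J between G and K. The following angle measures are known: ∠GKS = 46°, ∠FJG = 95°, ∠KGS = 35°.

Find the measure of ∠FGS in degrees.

1. ∠GFS = 46°  [same arc GS]
2. ∠GJS = 85°  [linear pair at J on FS]
3. ∠FSG = 60°  [△GJS]
4. ∠FGS = 74°  [△FGS]

∠FGS = 74°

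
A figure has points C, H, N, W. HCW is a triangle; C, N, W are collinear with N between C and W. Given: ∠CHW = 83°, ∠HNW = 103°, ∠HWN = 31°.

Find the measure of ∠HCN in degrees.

1. ∠CWH = 31°  [N on ray WC]
2. ∠HCW = 66°  [△HCW]
3. ∠HCN = 66°  [N on ray CW]

∠HCN = 66°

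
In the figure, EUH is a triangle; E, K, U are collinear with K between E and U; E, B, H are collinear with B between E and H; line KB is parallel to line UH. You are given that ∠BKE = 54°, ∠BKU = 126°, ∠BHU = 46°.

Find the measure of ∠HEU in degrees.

∠HEU = 80°

1. ∠EUH = 54°  [KB∥UH, corresponding at K]
2. ∠EHU = 46°  [B on ray HE]
3. ∠HEU = 80°  [△EUH]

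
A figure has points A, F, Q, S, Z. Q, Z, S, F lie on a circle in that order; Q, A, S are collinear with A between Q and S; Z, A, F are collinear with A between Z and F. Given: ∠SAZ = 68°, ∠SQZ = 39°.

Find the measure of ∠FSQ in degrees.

∠FSQ = 29°

1. ∠FAQ = 68°  [vertical angles at A]
2. ∠SFZ = 39°  [same arc ZS]
3. ∠FAS = 112°  [linear pair at A on QS]
4. ∠FSQ = 29°  [△SAF]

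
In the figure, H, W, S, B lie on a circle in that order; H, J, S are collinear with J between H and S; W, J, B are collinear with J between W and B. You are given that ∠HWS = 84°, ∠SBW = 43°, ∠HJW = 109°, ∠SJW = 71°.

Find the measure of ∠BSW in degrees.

∠BSW = 81°

1. ∠SHW = 43°  [same arc WS]
2. ∠HSW = 53°  [△HWS]
3. ∠BWS = 56°  [△WJS]
4. ∠BSW = 81°  [△WSB]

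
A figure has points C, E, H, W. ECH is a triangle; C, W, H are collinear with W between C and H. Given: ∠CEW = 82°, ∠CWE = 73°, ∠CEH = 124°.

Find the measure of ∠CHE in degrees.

1. ∠ECW = 25°  [△ECW]
2. ∠ECH = 25°  [W on ray CH]
3. ∠CHE = 31°  [△ECH]

∠CHE = 31°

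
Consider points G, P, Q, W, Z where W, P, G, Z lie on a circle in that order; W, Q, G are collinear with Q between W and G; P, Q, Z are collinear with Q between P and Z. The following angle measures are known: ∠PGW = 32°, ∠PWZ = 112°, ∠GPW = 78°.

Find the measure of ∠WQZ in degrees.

1. ∠PZW = 32°  [same arc WP]
2. ∠WPZ = 36°  [△WPZ]
3. ∠GZW = 102°  [cyclic WPGZ, opposite ∠P+∠Z]
4. ∠WGZ = 36°  [same arc WZ]
5. ∠GWZ = 42°  [△WGZ]
6. ∠WQZ = 106°  [△WQZ]

∠WQZ = 106°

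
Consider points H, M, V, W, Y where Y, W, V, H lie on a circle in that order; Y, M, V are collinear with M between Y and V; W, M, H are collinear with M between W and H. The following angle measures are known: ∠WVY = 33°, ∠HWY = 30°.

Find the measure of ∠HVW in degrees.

∠HVW = 63°

1. ∠WHY = 33°  [same arc YW]
2. ∠HYW = 117°  [△YWH]
3. ∠HVW = 63°  [cyclic YWVH, opposite ∠Y+∠V]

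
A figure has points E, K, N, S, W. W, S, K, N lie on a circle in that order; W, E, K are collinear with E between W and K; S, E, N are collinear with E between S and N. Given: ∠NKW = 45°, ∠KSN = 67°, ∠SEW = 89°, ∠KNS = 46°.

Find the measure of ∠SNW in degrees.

∠SNW = 22°

1. ∠KEN = 89°  [△KEN]
2. ∠KWN = 67°  [same arc KN]
3. ∠NEW = 91°  [linear pair at E on WK]
4. ∠SNW = 22°  [△WEN]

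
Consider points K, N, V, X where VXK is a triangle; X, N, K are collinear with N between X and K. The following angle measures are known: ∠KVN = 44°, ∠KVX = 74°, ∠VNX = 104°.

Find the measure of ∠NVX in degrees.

1. ∠KNV = 76°  [linear pair at N on XK]
2. ∠NKV = 60°  [△VNK]
3. ∠VKX = 60°  [N on ray KX]
4. ∠KXV = 46°  [△VXK]
5. ∠NXV = 46°  [N on ray XK]
6. ∠NVX = 30°  [△VXN]

∠NVX = 30°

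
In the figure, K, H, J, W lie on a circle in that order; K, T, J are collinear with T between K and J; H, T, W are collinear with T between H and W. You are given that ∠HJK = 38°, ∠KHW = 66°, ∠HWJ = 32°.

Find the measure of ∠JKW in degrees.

1. ∠HWK = 38°  [same arc KH]
2. ∠KJW = 66°  [same arc KW]
3. ∠JTW = 82°  [△JTW]
4. ∠KTW = 98°  [linear pair at T on KJ]
5. ∠JKW = 44°  [△KTW]

∠JKW = 44°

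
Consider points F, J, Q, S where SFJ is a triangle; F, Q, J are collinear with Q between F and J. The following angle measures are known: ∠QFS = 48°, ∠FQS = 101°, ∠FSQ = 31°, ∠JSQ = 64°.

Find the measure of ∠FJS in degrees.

1. ∠JQS = 79°  [linear pair at Q on FJ]
2. ∠QJS = 37°  [△SQJ]
3. ∠FJS = 37°  [Q on ray JF]

∠FJS = 37°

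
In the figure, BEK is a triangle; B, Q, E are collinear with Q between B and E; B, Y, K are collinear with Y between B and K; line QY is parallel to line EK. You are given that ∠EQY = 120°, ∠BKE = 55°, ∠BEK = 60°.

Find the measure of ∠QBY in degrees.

1. ∠BQY = 60°  [linear pair at Q on BE]
2. ∠BYQ = 55°  [QY∥EK, corresponding at Y]
3. ∠QBY = 65°  [△BQY]

∠QBY = 65°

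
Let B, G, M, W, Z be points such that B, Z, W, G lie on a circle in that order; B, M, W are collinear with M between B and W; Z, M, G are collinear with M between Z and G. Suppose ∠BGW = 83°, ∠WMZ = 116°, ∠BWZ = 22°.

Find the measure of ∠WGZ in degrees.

1. ∠BZW = 97°  [cyclic BZWG, opposite ∠Z+∠G]
2. ∠WBZ = 61°  [△BZW]
3. ∠WGZ = 61°  [same arc ZW]

∠WGZ = 61°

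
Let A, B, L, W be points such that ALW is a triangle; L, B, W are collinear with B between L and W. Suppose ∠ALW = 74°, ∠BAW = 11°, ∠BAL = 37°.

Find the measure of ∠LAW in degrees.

1. ∠ALB = 74°  [B on ray LW]
2. ∠ABL = 69°  [△ALB]
3. ∠ABW = 111°  [linear pair at B on LW]
4. ∠AWB = 58°  [△ABW]
5. ∠AWL = 58°  [B on ray WL]
6. ∠LAW = 48°  [△ALW]

∠LAW = 48°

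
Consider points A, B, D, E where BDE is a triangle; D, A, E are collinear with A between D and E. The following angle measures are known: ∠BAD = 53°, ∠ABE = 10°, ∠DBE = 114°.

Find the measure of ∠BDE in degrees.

∠BDE = 23°

1. ∠BAE = 127°  [linear pair at A on DE]
2. ∠AEB = 43°  [△BAE]
3. ∠BED = 43°  [A on ray ED]
4. ∠BDE = 23°  [△BDE]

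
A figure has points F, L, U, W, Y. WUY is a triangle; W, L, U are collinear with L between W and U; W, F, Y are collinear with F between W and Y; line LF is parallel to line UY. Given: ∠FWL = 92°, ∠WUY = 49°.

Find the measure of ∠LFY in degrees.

∠LFY = 141°

1. ∠UWY = 92°  [L on WU, F on WY]
2. ∠UYW = 39°  [△WUY]
3. ∠LFW = 39°  [LF∥UY, corresponding at F]
4. ∠LFY = 141°  [linear pair at F on WY]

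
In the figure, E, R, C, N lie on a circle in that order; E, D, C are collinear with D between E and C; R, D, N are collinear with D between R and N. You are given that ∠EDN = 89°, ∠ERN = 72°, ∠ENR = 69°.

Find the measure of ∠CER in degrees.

∠CER = 17°

1. ∠CDR = 89°  [vertical angles at D]
2. ∠EDR = 91°  [linear pair at D on EC]
3. ∠CER = 17°  [△EDR]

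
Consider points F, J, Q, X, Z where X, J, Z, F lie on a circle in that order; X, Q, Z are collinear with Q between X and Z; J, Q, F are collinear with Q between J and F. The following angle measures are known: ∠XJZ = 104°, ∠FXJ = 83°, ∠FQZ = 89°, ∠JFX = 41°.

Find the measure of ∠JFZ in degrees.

1. ∠XFZ = 76°  [cyclic XJZF, opposite ∠J+∠F]
2. ∠FQX = 91°  [linear pair at Q on XZ]
3. ∠FXZ = 48°  [△XQF]
4. ∠FZX = 56°  [△XZF]
5. ∠JFZ = 35°  [△ZQF]

∠JFZ = 35°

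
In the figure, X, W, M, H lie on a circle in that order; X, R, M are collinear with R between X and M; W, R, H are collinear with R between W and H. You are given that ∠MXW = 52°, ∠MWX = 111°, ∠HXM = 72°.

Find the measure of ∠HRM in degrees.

1. ∠MHW = 52°  [same arc WM]
2. ∠MHX = 69°  [cyclic XWMH, opposite ∠W+∠H]
3. ∠HMX = 39°  [△XMH]
4. ∠HRM = 89°  [△MRH]

∠HRM = 89°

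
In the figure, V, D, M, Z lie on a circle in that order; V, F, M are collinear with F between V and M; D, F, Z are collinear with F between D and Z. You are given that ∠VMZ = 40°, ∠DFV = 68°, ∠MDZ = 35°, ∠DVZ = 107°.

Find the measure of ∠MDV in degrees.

1. ∠VDZ = 40°  [same arc VZ]
2. ∠DFM = 112°  [linear pair at F on VM]
3. ∠DVM = 72°  [△VFD]
4. ∠DMV = 33°  [△DFM]
5. ∠MDV = 75°  [△VDM]

∠MDV = 75°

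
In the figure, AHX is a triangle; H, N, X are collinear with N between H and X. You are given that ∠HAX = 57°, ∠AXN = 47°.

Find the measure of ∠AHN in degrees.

∠AHN = 76°

1. ∠AXH = 47°  [N on ray XH]
2. ∠AHX = 76°  [△AHX]
3. ∠AHN = 76°  [N on ray HX]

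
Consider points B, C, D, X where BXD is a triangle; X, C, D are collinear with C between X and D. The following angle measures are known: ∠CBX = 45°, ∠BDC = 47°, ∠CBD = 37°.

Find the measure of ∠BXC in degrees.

∠BXC = 51°

1. ∠BCD = 96°  [△BCD]
2. ∠BCX = 84°  [linear pair at C on XD]
3. ∠BXC = 51°  [△BXC]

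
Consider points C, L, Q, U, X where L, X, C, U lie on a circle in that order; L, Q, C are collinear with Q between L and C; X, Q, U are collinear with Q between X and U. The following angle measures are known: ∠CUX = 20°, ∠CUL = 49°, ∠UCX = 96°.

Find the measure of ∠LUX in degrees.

1. ∠CLX = 20°  [same arc XC]
2. ∠CXL = 131°  [cyclic LXCU, opposite ∠X+∠U]
3. ∠LCX = 29°  [△LXC]
4. ∠LUX = 29°  [same arc LX]

∠LUX = 29°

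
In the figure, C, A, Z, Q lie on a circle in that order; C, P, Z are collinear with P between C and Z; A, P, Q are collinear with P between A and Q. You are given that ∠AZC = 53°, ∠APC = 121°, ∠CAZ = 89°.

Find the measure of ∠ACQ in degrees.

∠ACQ = 106°

1. ∠AQC = 53°  [same arc CA]
2. ∠ACZ = 38°  [△CAZ]
3. ∠CAQ = 21°  [△CPA]
4. ∠ACQ = 106°  [△CAQ]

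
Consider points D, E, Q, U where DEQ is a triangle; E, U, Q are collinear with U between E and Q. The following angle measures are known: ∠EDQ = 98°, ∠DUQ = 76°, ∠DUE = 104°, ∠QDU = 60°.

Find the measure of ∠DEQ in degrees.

1. ∠DQU = 44°  [△DUQ]
2. ∠DQE = 44°  [U on ray QE]
3. ∠DEQ = 38°  [△DEQ]

∠DEQ = 38°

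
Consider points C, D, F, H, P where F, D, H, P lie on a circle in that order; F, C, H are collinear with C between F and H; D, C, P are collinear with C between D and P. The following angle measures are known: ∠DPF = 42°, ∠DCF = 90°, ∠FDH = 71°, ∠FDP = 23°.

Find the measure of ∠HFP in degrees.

∠HFP = 48°

1. ∠FPH = 109°  [cyclic FDHP, opposite ∠D+∠P]
2. ∠FHP = 23°  [same arc FP]
3. ∠HFP = 48°  [△FHP]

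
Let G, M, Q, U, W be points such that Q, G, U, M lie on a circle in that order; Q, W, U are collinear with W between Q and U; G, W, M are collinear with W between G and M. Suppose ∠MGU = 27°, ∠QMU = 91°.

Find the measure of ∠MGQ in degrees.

1. ∠MQU = 27°  [same arc UM]
2. ∠MUQ = 62°  [△QUM]
3. ∠MGQ = 62°  [same arc QM]

∠MGQ = 62°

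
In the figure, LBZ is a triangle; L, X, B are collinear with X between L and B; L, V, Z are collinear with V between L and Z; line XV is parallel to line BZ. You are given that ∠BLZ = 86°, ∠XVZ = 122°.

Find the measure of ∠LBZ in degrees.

1. ∠VLX = 86°  [X on LB, V on LZ]
2. ∠LVX = 58°  [linear pair at V on LZ]
3. ∠LXV = 36°  [△LXV]
4. ∠LBZ = 36°  [XV∥BZ, corresponding at X]

∠LBZ = 36°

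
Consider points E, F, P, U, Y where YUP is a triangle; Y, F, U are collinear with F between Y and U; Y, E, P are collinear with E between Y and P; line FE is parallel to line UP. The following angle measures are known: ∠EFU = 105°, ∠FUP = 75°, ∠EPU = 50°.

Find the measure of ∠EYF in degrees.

∠EYF = 55°

1. ∠PUY = 75°  [F on ray UY]
2. ∠UPY = 50°  [E on ray PY]
3. ∠PYU = 55°  [△YUP]
4. ∠EYF = 55°  [F on YU, E on YP]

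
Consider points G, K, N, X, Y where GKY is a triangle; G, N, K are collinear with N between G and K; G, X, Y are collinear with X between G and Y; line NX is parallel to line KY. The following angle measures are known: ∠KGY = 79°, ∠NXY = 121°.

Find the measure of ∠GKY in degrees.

∠GKY = 42°

1. ∠NGX = 79°  [N on GK, X on GY]
2. ∠GXN = 59°  [linear pair at X on GY]
3. ∠GNX = 42°  [△GNX]
4. ∠GKY = 42°  [NX∥KY, corresponding at N]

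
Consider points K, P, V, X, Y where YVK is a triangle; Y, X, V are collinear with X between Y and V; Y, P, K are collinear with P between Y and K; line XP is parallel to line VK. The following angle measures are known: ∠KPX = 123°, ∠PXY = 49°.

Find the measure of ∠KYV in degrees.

1. ∠XPY = 57°  [linear pair at P on YK]
2. ∠PYX = 74°  [△YXP]
3. ∠KYV = 74°  [X on YV, P on YK]

∠KYV = 74°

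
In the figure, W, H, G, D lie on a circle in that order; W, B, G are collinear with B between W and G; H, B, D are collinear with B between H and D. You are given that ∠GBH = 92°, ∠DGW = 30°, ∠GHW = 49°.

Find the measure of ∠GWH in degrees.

1. ∠HBW = 88°  [linear pair at B on WG]
2. ∠DHW = 30°  [same arc WD]
3. ∠GWH = 62°  [△WBH]

∠GWH = 62°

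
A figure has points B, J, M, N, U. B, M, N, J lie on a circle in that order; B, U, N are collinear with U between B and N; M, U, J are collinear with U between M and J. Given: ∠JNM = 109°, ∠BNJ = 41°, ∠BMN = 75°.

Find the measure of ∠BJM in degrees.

1. ∠JBM = 71°  [cyclic BMNJ, opposite ∠B+∠N]
2. ∠BMJ = 41°  [same arc BJ]
3. ∠BJM = 68°  [△BMJ]

∠BJM = 68°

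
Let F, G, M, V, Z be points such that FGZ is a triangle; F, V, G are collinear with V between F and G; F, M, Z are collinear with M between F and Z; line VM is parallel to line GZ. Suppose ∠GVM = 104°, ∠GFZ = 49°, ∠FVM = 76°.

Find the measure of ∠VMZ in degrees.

∠VMZ = 125°

1. ∠MFV = 49°  [V on FG, M on FZ]
2. ∠FMV = 55°  [△FVM]
3. ∠VMZ = 125°  [linear pair at M on FZ]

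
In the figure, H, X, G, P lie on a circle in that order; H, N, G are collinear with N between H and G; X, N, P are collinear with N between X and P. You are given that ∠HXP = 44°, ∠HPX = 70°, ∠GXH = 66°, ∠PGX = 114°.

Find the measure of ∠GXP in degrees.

1. ∠HGP = 44°  [same arc HP]
2. ∠GPH = 114°  [cyclic HXGP, opposite ∠X+∠P]
3. ∠GHP = 22°  [△HGP]
4. ∠GXP = 22°  [same arc GP]

∠GXP = 22°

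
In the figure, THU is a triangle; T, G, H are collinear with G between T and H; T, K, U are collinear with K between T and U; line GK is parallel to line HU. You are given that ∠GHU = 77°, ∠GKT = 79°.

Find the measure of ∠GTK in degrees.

∠GTK = 24°

1. ∠THU = 77°  [G on ray HT]
2. ∠HUT = 79°  [GK∥HU, corresponding at K]
3. ∠HTU = 24°  [△THU]
4. ∠GTK = 24°  [G on TH, K on TU]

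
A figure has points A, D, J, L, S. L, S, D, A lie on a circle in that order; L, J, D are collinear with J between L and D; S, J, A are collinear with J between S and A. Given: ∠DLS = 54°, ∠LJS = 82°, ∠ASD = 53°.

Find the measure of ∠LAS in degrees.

∠LAS = 29°

1. ∠AJD = 82°  [vertical angles at J]
2. ∠ALD = 53°  [same arc DA]
3. ∠AJL = 98°  [linear pair at J on LD]
4. ∠LAS = 29°  [△LJA]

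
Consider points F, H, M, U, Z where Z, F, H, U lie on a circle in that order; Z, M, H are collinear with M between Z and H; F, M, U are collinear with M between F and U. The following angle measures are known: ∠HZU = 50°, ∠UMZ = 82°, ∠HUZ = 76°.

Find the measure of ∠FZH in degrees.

1. ∠HFU = 50°  [same arc HU]
2. ∠FMH = 82°  [vertical angles at M]
3. ∠HFZ = 104°  [cyclic ZFHU, opposite ∠F+∠U]
4. ∠FHZ = 48°  [△FMH]
5. ∠FZH = 28°  [△ZFH]

∠FZH = 28°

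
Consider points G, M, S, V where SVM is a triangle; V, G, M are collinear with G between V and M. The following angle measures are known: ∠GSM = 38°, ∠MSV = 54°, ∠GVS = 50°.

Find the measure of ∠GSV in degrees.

∠GSV = 16°

1. ∠MVS = 50°  [G on ray VM]
2. ∠SMV = 76°  [△SVM]
3. ∠GMS = 76°  [G on ray MV]
4. ∠MGS = 66°  [△SGM]
5. ∠SGV = 114°  [linear pair at G on VM]
6. ∠GSV = 16°  [△SVG]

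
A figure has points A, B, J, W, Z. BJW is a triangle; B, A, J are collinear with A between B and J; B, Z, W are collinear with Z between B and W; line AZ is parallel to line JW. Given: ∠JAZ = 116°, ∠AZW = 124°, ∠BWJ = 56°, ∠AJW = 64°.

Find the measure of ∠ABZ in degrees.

1. ∠BAZ = 64°  [linear pair at A on BJ]
2. ∠AZB = 56°  [linear pair at Z on BW]
3. ∠ABZ = 60°  [△BAZ]

∠ABZ = 60°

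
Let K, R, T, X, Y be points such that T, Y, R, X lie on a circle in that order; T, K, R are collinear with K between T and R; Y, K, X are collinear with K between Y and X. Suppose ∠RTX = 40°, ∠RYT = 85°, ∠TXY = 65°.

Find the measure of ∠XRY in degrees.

∠XRY = 110°

1. ∠RYX = 40°  [same arc RX]
2. ∠TKX = 75°  [△TKX]
3. ∠RXT = 95°  [cyclic TYRX, opposite ∠Y+∠X]
4. ∠RKX = 105°  [linear pair at K on TR]
5. ∠TRX = 45°  [△TRX]
6. ∠RXY = 30°  [△RKX]
7. ∠XRY = 110°  [△YRX]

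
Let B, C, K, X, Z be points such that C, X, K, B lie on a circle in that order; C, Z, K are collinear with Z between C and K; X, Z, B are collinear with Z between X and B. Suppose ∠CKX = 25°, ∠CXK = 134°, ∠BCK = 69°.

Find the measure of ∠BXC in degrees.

1. ∠CBK = 46°  [cyclic CXKB, opposite ∠X+∠B]
2. ∠BKC = 65°  [△CKB]
3. ∠BXC = 65°  [same arc CB]

∠BXC = 65°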